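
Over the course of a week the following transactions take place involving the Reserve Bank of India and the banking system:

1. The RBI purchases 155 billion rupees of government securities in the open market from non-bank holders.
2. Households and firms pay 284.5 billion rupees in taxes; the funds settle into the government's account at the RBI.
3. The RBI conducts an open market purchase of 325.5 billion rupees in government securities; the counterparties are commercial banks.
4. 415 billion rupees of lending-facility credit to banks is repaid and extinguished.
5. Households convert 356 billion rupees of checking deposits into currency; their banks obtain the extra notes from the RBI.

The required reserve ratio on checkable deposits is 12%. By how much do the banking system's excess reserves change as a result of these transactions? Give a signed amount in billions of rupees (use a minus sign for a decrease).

-516.74 billion

Asset purchase (from non-banks) 155 billion rupees: reserves +155B, deposits +155B.
Government account inflow 284.5 billion rupees: reserves −284.5B, deposits −284.5B.
OMO purchase (from banks) 325.5 billion rupees: reserves +325.5B, deposits 0.
Discount-window repayment 415 billion rupees: reserves −415B, deposits 0.
Currency withdrawal 356 billion rupees: reserves −356B, deposits −356B.
Totals: Δreserves = −575B, Δdeposits = −485.5B.
Δrequired reserves = 12% × −485.5B = −58.26B.
Δexcess reserves = Δreserves − Δrequired = −575B − (−58.26B) = -516.74 billion.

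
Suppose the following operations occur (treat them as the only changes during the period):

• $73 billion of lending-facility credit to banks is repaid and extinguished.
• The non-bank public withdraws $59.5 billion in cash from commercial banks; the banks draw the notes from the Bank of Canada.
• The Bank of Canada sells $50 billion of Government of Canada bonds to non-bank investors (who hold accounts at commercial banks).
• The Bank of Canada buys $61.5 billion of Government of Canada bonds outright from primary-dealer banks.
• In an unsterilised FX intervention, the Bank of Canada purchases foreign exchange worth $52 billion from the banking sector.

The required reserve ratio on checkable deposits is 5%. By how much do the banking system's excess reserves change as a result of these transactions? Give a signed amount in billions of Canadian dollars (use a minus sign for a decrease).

Discount-window repayment $73 billion: reserves −$73B, deposits 0.
Currency withdrawal $59.5 billion: reserves −$59.5B, deposits −$59.5B.
Asset sale (to non-banks) $50 billion: reserves −$50B, deposits −$50B.
OMO purchase (from banks) $61.5 billion: reserves +$61.5B, deposits 0.
FX purchase $52 billion: reserves +$52B, deposits 0.
Totals: Δreserves = −$69B, Δdeposits = −$109.5B.
Δrequired reserves = 5% × −$109.5B = −$5.475B.
Δexcess reserves = Δreserves − Δrequired = −$69B − (−$5.475B) = -$63.525 billion.

-$63.525 billion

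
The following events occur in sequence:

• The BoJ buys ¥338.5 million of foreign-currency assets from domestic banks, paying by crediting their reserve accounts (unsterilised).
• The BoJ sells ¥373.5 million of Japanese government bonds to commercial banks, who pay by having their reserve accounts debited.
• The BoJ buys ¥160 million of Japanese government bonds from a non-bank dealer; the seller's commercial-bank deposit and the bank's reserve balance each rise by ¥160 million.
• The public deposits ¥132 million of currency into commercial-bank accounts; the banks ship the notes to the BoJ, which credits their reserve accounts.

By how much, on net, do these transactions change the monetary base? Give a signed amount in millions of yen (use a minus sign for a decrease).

BoJ balance sheet:
  Assets:      Securities −¥213.5M, Foreign assets +¥338.5M
  Liabilities: Bank reserves +¥257M, Currency in circulation −¥132M
Commercial banking system:
  Assets:      Reserves at CB +¥257M, Securities +¥373.5M, Foreign assets −¥338.5M
  Liabilities: Checkable deposits +¥292M
Monetary base = currency + reserves: −¥132M + (+¥257M) = +¥125 million.

+¥125 million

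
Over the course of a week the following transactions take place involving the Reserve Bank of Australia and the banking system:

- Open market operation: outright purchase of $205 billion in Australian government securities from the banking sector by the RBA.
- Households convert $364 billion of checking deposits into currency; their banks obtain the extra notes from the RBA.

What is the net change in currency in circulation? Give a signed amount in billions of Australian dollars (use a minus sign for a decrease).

+$364 billion

OMO purchase (from banks) $205 billion: no currency enters or leaves circulation → 0.
Currency withdrawal $364 billion: notes leave the central bank → +$364B.
Net: 0 + 364 = +$364 billion.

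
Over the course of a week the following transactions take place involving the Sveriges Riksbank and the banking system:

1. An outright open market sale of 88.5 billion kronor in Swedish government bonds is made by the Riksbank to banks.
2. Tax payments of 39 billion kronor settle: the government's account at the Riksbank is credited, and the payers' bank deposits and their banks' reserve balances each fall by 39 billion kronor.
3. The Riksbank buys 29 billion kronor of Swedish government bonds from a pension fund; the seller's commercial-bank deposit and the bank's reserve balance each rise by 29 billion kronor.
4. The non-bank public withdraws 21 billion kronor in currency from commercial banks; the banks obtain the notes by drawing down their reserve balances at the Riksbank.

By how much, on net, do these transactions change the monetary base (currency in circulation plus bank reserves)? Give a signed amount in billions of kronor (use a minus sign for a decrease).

-98.5 billion

OMO sale (to banks) 88.5 billion kronor: Riksbank balance sheet contracts → −88.5B.
Government account inflow 39 billion kronor: reserves shift to a non-base liability → −39B.
Asset purchase (from non-banks) 29 billion kronor: Riksbank balance sheet expands → +29B.
Currency withdrawal 21 billion kronor: just a shift between currency and reserves — both are base money → 0.
Net: −88.5 − 39 + 29 + 0 = -98.5 billion.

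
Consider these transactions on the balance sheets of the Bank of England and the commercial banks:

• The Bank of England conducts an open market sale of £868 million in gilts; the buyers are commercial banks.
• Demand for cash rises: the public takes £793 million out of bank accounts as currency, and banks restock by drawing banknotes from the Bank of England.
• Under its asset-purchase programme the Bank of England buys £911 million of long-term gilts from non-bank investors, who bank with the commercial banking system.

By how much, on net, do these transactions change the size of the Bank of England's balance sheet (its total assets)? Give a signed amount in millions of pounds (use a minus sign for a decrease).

+£43 million

Bank of England balance sheet:
  Assets:      Securities +£43M
  Liabilities: Bank reserves −£750M, Currency in circulation +£793M
Commercial banking system:
  Assets:      Reserves at CB −£750M, Securities +£868M
  Liabilities: Checkable deposits +£118M
Change in total Bank of England assets = +£43 million.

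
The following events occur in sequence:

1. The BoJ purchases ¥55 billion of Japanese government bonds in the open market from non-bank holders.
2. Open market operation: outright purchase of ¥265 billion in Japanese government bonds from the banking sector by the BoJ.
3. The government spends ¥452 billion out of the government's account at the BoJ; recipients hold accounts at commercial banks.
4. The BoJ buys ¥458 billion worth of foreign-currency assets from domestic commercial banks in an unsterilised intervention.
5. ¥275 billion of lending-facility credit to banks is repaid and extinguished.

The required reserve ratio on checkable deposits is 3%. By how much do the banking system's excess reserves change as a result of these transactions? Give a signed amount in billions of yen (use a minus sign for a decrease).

Asset purchase (from non-banks) ¥55 billion: reserves +¥55B, deposits +¥55B.
OMO purchase (from banks) ¥265 billion: reserves +¥265B, deposits 0.
Government spending ¥452 billion: reserves +¥452B, deposits +¥452B.
FX purchase ¥458 billion: reserves +¥458B, deposits 0.
Discount-window repayment ¥275 billion: reserves −¥275B, deposits 0.
Totals: Δreserves = +¥955B, Δdeposits = +¥507B.
Δrequired reserves = 3% × +¥507B = +¥15.21B.
Δexcess reserves = Δreserves − Δrequired = +¥955B − (+¥15.21B) = +¥939.79 billion.

+¥939.79 billion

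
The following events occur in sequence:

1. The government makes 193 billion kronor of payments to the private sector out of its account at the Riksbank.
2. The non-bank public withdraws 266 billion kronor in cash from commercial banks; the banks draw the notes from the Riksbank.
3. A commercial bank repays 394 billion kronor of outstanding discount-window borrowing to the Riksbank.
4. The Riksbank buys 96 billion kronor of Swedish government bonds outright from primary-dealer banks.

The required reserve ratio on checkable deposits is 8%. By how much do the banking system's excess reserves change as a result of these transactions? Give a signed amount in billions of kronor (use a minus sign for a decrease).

-365.16 billion

Government spending 193 billion kronor: reserves +193B, deposits +193B.
Currency withdrawal 266 billion kronor: reserves −266B, deposits −266B.
Discount-window repayment 394 billion kronor: reserves −394B, deposits 0.
OMO purchase (from banks) 96 billion kronor: reserves +96B, deposits 0.
Totals: Δreserves = −371B, Δdeposits = −73B.
Δrequired reserves = 8% × −73B = −5.84B.
Δexcess reserves = Δreserves − Δrequired = −371B − (−5.84B) = -365.16 billion.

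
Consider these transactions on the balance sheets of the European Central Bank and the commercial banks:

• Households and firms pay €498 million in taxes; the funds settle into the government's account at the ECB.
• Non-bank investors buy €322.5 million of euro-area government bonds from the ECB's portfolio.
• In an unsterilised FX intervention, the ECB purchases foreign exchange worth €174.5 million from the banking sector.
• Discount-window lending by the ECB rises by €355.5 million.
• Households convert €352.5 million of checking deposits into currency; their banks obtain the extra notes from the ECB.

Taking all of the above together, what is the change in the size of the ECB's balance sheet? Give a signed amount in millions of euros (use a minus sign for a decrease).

ECB balance sheet:
  Assets:      Securities −€322.5M, Loans to banks +€355.5M, Foreign assets +€174.5M
  Liabilities: Bank reserves −€643M, Currency in circulation +€352.5M, Government deposits +€498M
Change in total ECB assets = +€207.5 million.

+€207.5 million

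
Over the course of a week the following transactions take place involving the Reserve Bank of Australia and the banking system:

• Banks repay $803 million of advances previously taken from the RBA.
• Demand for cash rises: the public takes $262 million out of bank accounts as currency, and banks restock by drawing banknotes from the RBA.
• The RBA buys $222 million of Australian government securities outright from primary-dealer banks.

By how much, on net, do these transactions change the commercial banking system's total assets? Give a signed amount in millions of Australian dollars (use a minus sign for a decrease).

RBA balance sheet:
  Assets:      Securities +$222M, Loans to banks −$803M
  Liabilities: Bank reserves −$843M, Currency in circulation +$262M
Commercial banking system:
  Assets:      Reserves at CB −$843M, Securities −$222M
  Liabilities: Checkable deposits −$262M, Borrowings from CB −$803M
Change in total bank assets = -$1065 million.

-$1065 million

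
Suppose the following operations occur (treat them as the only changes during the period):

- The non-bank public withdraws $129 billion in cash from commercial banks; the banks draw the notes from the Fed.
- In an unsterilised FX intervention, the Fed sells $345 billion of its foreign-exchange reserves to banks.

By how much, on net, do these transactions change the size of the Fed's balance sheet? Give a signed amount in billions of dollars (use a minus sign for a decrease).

-$345 billion

Fed balance sheet:
  Assets:      Foreign assets −$345B
  Liabilities: Bank reserves −$474B, Currency in circulation +$129B
Change in total Fed assets = -$345 billion.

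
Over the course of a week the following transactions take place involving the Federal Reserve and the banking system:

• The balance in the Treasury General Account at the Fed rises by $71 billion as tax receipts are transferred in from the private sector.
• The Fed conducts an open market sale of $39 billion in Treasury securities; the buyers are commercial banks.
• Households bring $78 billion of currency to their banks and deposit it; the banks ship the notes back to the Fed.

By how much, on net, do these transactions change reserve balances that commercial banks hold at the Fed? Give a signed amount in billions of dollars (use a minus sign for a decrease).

Government account inflow $71 billion: funds move from bank reserves into the government account → −$71B.
OMO sale (to banks) $39 billion: the buying banks pay out of their reserve balances → −$39B.
Currency deposit $78 billion: returned notes are swapped for reserve credit → +$78B.
Net: −71 − 39 + 78 = -$32 billion.

-$32 billion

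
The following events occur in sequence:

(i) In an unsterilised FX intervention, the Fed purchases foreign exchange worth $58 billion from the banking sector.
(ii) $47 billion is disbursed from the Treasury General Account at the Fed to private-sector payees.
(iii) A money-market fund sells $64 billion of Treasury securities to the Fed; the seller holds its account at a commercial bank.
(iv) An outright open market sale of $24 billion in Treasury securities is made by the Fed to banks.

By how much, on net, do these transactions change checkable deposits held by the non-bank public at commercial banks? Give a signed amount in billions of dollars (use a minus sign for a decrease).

+$111 billion

FX purchase $58 billion: the counterparty is a bank, so public deposits are unchanged → 0.
Government spending $47 billion: non-bank counterparties' bank balances rise → +$47B.
Asset purchase (from non-banks) $64 billion: non-bank counterparties' bank balances rise → +$64B.
OMO sale (to banks) $24 billion: the counterparty is a bank, so public deposits are unchanged → 0.
Net: 0 + 47 + 64 + 0 = +$111 billion.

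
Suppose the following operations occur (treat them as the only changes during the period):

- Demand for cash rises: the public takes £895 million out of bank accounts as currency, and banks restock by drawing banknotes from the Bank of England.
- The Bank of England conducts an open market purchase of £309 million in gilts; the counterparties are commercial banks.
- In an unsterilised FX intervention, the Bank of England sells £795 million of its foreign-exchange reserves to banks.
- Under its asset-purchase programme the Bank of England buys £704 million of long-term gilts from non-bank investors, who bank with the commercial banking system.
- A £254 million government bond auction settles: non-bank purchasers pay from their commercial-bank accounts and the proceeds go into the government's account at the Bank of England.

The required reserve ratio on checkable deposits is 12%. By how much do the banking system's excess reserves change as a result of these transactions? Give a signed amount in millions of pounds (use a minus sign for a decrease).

Currency withdrawal £895 million: reserves −£895M, deposits −£895M.
OMO purchase (from banks) £309 million: reserves +£309M, deposits 0.
FX sale £795 million: reserves −£795M, deposits 0.
Asset purchase (from non-banks) £704 million: reserves +£704M, deposits +£704M.
Government account inflow £254 million: reserves −£254M, deposits −£254M.
Totals: Δreserves = −£931M, Δdeposits = −£445M.
Δrequired reserves = 12% × −£445M = −£53.4M.
Δexcess reserves = Δreserves − Δrequired = −£931M − (−£53.4M) = -£877.6 million.

-£877.6 million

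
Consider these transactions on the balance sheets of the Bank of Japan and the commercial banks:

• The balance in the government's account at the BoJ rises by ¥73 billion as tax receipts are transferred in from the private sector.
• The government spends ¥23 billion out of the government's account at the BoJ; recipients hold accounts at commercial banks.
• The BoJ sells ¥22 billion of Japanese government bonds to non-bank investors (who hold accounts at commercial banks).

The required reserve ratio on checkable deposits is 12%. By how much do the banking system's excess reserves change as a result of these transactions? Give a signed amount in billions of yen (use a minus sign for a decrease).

Government account inflow ¥73 billion: reserves −¥73B, deposits −¥73B.
Government spending ¥23 billion: reserves +¥23B, deposits +¥23B.
Asset sale (to non-banks) ¥22 billion: reserves −¥22B, deposits −¥22B.
Totals: Δreserves = −¥72B, Δdeposits = −¥72B.
Δrequired reserves = 12% × −¥72B = −¥8.64B.
Δexcess reserves = Δreserves − Δrequired = −¥72B − (−¥8.64B) = -¥63.36 billion.

-¥63.36 billion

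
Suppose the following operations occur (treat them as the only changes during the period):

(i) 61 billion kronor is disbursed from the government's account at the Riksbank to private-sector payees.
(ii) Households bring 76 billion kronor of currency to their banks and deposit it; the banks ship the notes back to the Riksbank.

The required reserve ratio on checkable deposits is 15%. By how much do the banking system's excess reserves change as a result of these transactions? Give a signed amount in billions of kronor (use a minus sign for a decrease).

+116.45 billion

Government spending 61 billion kronor: reserves +61B, deposits +61B.
Currency deposit 76 billion kronor: reserves +76B, deposits +76B.
Totals: Δreserves = +137B, Δdeposits = +137B.
Δrequired reserves = 15% × +137B = +20.55B.
Δexcess reserves = Δreserves − Δrequired = +137B − (+20.55B) = +116.45 billion.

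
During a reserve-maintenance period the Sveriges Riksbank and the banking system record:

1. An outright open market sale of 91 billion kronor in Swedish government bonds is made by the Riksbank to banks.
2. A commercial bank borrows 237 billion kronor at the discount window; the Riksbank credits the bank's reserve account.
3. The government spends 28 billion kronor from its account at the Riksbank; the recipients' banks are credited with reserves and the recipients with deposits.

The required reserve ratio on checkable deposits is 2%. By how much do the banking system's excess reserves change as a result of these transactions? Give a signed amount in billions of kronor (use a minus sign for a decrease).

+173.44 billion

OMO sale (to banks) 91 billion kronor: reserves −91B, deposits 0.
Discount-window loan 237 billion kronor: reserves +237B, deposits 0.
Government spending 28 billion kronor: reserves +28B, deposits +28B.
Totals: Δreserves = +174B, Δdeposits = +28B.
Δrequired reserves = 2% × +28B = +0.56B.
Δexcess reserves = Δreserves − Δrequired = +174B − (+0.56B) = +173.44 billion.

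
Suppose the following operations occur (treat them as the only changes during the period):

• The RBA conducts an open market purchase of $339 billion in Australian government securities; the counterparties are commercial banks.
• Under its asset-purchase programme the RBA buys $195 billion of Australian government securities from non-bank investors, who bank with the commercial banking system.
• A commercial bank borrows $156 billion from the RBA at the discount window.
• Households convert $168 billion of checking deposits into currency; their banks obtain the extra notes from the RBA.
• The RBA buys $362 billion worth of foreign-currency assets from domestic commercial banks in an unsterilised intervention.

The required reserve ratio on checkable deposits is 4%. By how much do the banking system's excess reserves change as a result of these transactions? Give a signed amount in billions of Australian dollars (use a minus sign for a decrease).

+$882.92 billion

OMO purchase (from banks) $339 billion: reserves +$339B, deposits 0.
Asset purchase (from non-banks) $195 billion: reserves +$195B, deposits +$195B.
Discount-window loan $156 billion: reserves +$156B, deposits 0.
Currency withdrawal $168 billion: reserves −$168B, deposits −$168B.
FX purchase $362 billion: reserves +$362B, deposits 0.
Totals: Δreserves = +$884B, Δdeposits = +$27B.
Δrequired reserves = 4% × +$27B = +$1.08B.
Δexcess reserves = Δreserves − Δrequired = +$884B − (+$1.08B) = +$882.92 billion.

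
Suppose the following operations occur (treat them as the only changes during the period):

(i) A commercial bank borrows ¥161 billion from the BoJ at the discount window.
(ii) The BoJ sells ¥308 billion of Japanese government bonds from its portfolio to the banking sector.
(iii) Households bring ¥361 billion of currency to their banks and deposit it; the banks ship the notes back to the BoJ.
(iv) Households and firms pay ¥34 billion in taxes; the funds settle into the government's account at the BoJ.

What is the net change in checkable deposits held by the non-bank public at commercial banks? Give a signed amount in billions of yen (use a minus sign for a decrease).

Discount-window loan ¥161 billion: the counterparty is a bank, so public deposits are unchanged → 0.
OMO sale (to banks) ¥308 billion: the counterparty is a bank, so public deposits are unchanged → 0.
Currency deposit ¥361 billion: non-bank counterparties' bank balances rise → +¥361B.
Government account inflow ¥34 billion: non-bank counterparties' bank balances fall → −¥34B.
Net: 0 + 0 + 361 − 34 = +¥327 billion.

+¥327 billion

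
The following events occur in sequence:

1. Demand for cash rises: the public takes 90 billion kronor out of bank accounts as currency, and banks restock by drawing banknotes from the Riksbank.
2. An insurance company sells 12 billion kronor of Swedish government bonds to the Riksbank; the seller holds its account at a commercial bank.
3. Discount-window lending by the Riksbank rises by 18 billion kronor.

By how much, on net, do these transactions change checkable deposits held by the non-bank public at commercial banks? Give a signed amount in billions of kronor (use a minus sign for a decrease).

-78 billion

Riksbank balance sheet:
  Assets:      Securities +12B, Loans to banks +18B
  Liabilities: Bank reserves −60B, Currency in circulation +90B
Commercial banking system:
  Assets:      Reserves at CB −60B
  Liabilities: Checkable deposits −78B, Borrowings from CB +18B
So the change in checkable deposits held by the non-bank public at commercial banks is -78 billion.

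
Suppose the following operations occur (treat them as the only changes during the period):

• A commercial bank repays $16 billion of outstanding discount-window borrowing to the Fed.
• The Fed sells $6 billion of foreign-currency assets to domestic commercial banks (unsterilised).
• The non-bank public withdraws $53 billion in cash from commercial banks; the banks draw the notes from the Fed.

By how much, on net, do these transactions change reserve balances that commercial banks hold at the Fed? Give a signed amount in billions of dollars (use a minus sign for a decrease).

Discount-window repayment $16 billion: repayment is debited from reserves → −$16B.
FX sale $6 billion: the buying banks pay out of their reserve balances → −$6B.
Currency withdrawal $53 billion: banks swap reserves for currency → −$53B.
Net: −16 − 6 − 53 = -$75 billion.

-$75 billion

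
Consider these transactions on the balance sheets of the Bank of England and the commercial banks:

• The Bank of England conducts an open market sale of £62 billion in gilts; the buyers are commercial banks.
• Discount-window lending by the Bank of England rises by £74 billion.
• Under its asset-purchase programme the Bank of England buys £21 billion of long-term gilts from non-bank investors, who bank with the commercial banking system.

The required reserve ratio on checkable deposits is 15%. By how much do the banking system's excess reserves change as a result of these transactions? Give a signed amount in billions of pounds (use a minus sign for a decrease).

OMO sale (to banks) £62 billion: reserves −£62B, deposits 0.
Discount-window loan £74 billion: reserves +£74B, deposits 0.
Asset purchase (from non-banks) £21 billion: reserves +£21B, deposits +£21B.
Totals: Δreserves = +£33B, Δdeposits = +£21B.
Δrequired reserves = 15% × +£21B = +£3.15B.
Δexcess reserves = Δreserves − Δrequired = +£33B − (+£3.15B) = +£29.85 billion.

+£29.85 billion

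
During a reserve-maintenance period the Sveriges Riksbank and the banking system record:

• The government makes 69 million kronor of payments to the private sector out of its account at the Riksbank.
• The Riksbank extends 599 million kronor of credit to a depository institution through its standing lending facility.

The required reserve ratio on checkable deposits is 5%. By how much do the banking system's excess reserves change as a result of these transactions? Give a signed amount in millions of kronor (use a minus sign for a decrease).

+664.55 million

Government spending 69 million kronor: reserves +69M, deposits +69M.
Discount-window loan 599 million kronor: reserves +599M, deposits 0.
Totals: Δreserves = +668M, Δdeposits = +69M.
Δrequired reserves = 5% × +69M = +3.45M.
Δexcess reserves = Δreserves − Δrequired = +668M − (+3.45M) = +664.55 million.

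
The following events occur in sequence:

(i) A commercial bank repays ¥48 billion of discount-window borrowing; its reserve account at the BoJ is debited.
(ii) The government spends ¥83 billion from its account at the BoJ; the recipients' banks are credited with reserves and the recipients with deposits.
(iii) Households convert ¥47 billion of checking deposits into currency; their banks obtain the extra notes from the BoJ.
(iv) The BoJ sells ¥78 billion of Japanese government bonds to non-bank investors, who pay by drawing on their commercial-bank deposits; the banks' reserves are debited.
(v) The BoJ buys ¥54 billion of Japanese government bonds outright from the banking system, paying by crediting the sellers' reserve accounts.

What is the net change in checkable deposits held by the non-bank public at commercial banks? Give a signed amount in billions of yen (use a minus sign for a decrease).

Discount-window repayment ¥48 billion: the counterparty is a bank, so public deposits are unchanged → 0.
Government spending ¥83 billion: non-bank counterparties' bank balances rise → +¥83B.
Currency withdrawal ¥47 billion: non-bank counterparties' bank balances fall → −¥47B.
Asset sale (to non-banks) ¥78 billion: non-bank counterparties' bank balances fall → −¥78B.
OMO purchase (from banks) ¥54 billion: the counterparty is a bank, so public deposits are unchanged → 0.
Net: 0 + 83 − 47 − 78 + 0 = -¥42 billion.

-¥42 billion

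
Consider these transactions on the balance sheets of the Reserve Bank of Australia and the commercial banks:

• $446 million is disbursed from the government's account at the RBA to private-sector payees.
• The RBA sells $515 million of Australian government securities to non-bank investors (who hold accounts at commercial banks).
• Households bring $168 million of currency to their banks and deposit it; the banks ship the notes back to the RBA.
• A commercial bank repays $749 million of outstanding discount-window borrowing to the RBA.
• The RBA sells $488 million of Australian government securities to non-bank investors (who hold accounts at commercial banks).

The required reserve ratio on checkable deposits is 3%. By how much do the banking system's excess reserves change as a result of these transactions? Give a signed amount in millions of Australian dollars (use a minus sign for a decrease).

Government spending $446 million: reserves +$446M, deposits +$446M.
Asset sale (to non-banks) $515 million: reserves −$515M, deposits −$515M.
Currency deposit $168 million: reserves +$168M, deposits +$168M.
Discount-window repayment $749 million: reserves −$749M, deposits 0.
Asset sale (to non-banks) $488 million: reserves −$488M, deposits −$488M.
Totals: Δreserves = −$1138M, Δdeposits = −$389M.
Δrequired reserves = 3% × −$389M = −$11.67M.
Δexcess reserves = Δreserves − Δrequired = −$1138M − (−$11.67M) = -$1126.33 million.

-$1126.33 million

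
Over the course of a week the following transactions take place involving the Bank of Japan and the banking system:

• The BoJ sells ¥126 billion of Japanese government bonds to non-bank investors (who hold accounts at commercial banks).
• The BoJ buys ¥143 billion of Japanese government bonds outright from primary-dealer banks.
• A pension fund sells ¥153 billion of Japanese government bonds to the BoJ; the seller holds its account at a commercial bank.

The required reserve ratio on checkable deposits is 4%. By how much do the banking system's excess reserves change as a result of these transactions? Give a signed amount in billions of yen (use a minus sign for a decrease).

Asset sale (to non-banks) ¥126 billion: reserves −¥126B, deposits −¥126B.
OMO purchase (from banks) ¥143 billion: reserves +¥143B, deposits 0.
Asset purchase (from non-banks) ¥153 billion: reserves +¥153B, deposits +¥153B.
Totals: Δreserves = +¥170B, Δdeposits = +¥27B.
Δrequired reserves = 4% × +¥27B = +¥1.08B.
Δexcess reserves = Δreserves − Δrequired = +¥170B − (+¥1.08B) = +¥168.92 billion.

+¥168.92 billion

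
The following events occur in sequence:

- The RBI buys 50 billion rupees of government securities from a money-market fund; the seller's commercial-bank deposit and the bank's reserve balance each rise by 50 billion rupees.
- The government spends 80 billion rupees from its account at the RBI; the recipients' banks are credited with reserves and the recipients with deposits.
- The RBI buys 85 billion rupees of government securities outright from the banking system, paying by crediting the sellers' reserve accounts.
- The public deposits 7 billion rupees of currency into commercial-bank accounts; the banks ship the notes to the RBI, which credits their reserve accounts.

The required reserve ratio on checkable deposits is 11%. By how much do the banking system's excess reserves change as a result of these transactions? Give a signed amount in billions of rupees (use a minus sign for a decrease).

+206.93 billion

Asset purchase (from non-banks) 50 billion rupees: reserves +50B, deposits +50B.
Government spending 80 billion rupees: reserves +80B, deposits +80B.
OMO purchase (from banks) 85 billion rupees: reserves +85B, deposits 0.
Currency deposit 7 billion rupees: reserves +7B, deposits +7B.
Totals: Δreserves = +222B, Δdeposits = +137B.
Δrequired reserves = 11% × +137B = +15.07B.
Δexcess reserves = Δreserves − Δrequired = +222B − (+15.07B) = +206.93 billion.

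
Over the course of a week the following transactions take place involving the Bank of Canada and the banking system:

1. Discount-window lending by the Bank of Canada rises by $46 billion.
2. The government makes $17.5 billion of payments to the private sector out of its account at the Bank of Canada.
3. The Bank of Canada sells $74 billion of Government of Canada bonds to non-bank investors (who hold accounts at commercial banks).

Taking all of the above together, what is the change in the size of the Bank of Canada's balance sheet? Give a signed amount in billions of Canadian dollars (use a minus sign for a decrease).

Bank of Canada balance sheet:
  Assets:      Securities −$74B, Loans to banks +$46B
  Liabilities: Bank reserves −$10.5B, Government deposits −$17.5B
Change in total Bank of Canada assets = -$28 billion.

-$28 billion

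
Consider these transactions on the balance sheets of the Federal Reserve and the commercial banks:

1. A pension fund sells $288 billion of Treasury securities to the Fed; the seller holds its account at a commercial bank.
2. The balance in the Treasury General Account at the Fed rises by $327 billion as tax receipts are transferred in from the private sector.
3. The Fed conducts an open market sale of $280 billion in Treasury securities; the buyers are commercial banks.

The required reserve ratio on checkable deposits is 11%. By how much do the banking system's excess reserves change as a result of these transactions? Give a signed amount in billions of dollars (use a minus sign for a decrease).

-$314.71 billion

Asset purchase (from non-banks) $288 billion: reserves +$288B, deposits +$288B.
Government account inflow $327 billion: reserves −$327B, deposits −$327B.
OMO sale (to banks) $280 billion: reserves −$280B, deposits 0.
Totals: Δreserves = −$319B, Δdeposits = −$39B.
Δrequired reserves = 11% × −$39B = −$4.29B.
Δexcess reserves = Δreserves − Δrequired = −$319B − (−$4.29B) = -$314.71 billion.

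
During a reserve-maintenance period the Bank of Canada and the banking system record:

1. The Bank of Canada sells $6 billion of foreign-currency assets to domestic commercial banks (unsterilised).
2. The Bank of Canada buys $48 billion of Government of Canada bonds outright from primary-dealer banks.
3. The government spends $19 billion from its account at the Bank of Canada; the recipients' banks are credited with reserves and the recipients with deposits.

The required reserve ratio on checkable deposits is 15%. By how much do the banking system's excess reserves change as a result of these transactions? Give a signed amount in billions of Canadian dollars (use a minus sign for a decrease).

FX sale $6 billion: reserves −$6B, deposits 0.
OMO purchase (from banks) $48 billion: reserves +$48B, deposits 0.
Government spending $19 billion: reserves +$19B, deposits +$19B.
Totals: Δreserves = +$61B, Δdeposits = +$19B.
Δrequired reserves = 15% × +$19B = +$2.85B.
Δexcess reserves = Δreserves − Δrequired = +$61B − (+$2.85B) = +$58.15 billion.

+$58.15 billion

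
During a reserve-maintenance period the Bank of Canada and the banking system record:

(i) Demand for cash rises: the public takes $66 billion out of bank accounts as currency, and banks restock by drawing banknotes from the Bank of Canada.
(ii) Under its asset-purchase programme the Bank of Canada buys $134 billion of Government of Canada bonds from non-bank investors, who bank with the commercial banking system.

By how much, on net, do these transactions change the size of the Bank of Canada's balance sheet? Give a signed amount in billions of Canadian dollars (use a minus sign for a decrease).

Currency withdrawal $66 billion: only the composition of liabilities changes → 0.
Asset purchase (from non-banks) $134 billion: a Bank of Canada asset is acquired → +$134B.
Net: 0 + 134 = +$134 billion.

+$134 billion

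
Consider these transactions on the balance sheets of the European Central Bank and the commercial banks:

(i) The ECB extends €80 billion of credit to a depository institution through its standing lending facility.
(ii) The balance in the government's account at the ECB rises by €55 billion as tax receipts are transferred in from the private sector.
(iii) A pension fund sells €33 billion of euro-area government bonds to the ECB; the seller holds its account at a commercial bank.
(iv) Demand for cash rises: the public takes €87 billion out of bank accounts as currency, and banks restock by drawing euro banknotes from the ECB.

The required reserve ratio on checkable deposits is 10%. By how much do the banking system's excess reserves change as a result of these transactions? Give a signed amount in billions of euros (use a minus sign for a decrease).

-€18.1 billion

Discount-window loan €80 billion: reserves +€80B, deposits 0.
Government account inflow €55 billion: reserves −€55B, deposits −€55B.
Asset purchase (from non-banks) €33 billion: reserves +€33B, deposits +€33B.
Currency withdrawal €87 billion: reserves −€87B, deposits −€87B.
Totals: Δreserves = −€29B, Δdeposits = −€109B.
Δrequired reserves = 10% × −€109B = −€10.9B.
Δexcess reserves = Δreserves − Δrequired = −€29B − (−€10.9B) = -€18.1 billion.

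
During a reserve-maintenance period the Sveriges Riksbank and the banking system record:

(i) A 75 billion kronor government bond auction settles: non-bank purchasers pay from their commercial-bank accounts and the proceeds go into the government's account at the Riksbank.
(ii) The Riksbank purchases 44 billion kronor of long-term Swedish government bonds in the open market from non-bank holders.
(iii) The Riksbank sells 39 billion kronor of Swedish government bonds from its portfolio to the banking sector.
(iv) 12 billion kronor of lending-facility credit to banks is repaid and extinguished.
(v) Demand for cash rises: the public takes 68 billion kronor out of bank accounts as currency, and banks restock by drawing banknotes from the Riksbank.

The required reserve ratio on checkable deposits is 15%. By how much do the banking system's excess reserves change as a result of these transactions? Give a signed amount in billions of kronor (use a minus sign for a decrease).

Government account inflow 75 billion kronor: reserves −75B, deposits −75B.
Asset purchase (from non-banks) 44 billion kronor: reserves +44B, deposits +44B.
OMO sale (to banks) 39 billion kronor: reserves −39B, deposits 0.
Discount-window repayment 12 billion kronor: reserves −12B, deposits 0.
Currency withdrawal 68 billion kronor: reserves −68B, deposits −68B.
Totals: Δreserves = −150B, Δdeposits = −99B.
Δrequired reserves = 15% × −99B = −14.85B.
Δexcess reserves = Δreserves − Δrequired = −150B − (−14.85B) = -135.15 billion.

-135.15 billion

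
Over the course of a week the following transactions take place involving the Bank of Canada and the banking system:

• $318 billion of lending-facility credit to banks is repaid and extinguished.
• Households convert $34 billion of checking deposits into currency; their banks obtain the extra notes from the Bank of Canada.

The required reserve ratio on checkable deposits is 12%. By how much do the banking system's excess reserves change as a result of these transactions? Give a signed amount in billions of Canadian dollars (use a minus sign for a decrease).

-$347.92 billion

Discount-window repayment $318 billion: reserves −$318B, deposits 0.
Currency withdrawal $34 billion: reserves −$34B, deposits −$34B.
Totals: Δreserves = −$352B, Δdeposits = −$34B.
Δrequired reserves = 12% × −$34B = −$4.08B.
Δexcess reserves = Δreserves − Δrequired = −$352B − (−$4.08B) = -$347.92 billion.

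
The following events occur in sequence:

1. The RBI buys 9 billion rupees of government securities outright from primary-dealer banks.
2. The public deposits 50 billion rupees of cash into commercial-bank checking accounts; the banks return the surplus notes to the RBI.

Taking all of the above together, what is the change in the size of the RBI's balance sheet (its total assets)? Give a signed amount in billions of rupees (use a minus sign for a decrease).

RBI balance sheet:
  Assets:      Securities +9B
  Liabilities: Bank reserves +59B, Currency in circulation −50B
Change in total RBI assets = +9 billion.

+9 billion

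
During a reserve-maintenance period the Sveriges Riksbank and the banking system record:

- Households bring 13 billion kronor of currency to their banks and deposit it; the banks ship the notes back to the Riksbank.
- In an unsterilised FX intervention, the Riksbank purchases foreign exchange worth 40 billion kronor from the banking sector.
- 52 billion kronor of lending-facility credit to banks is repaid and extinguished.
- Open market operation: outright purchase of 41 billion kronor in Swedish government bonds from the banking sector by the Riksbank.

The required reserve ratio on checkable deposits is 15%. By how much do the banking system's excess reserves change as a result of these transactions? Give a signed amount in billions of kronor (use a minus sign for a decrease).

+40.05 billion

Currency deposit 13 billion kronor: reserves +13B, deposits +13B.
FX purchase 40 billion kronor: reserves +40B, deposits 0.
Discount-window repayment 52 billion kronor: reserves −52B, deposits 0.
OMO purchase (from banks) 41 billion kronor: reserves +41B, deposits 0.
Totals: Δreserves = +42B, Δdeposits = +13B.
Δrequired reserves = 15% × +13B = +1.95B.
Δexcess reserves = Δreserves − Δrequired = +42B − (+1.95B) = +40.05 billion.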